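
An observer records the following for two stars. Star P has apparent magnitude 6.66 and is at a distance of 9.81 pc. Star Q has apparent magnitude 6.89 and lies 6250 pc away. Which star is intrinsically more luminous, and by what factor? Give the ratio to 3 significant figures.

Star P: M = m − 5 log₁₀ d + 5 = 6.66 − 5·0.9917 + 5 = 6.702
Star Q: M = m − 5 log₁₀ d + 5 = 6.89 − 5·3.7959 + 5 = -7.089
ΔM = M_P − M_Q = 6.702 − (-7.089) = 13.791; smaller M is more luminous → Star Q.
L ratio = 10^(0.4 |ΔM|) = 10^5.516 = 328400

Star Q is more luminous, by a factor of 328000.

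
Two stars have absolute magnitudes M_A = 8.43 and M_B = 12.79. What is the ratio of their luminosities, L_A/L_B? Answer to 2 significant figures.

L_A/L_B ≈ 55

ΔM = M_A − M_B = -4.36
L_A/L_B = 10^(−0.4 ΔM) = 10^1.744 = 55.46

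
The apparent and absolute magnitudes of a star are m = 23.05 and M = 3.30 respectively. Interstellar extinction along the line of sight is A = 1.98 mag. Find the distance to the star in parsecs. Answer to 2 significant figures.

d ≈ 36000 pc

m − M = 5 log₁₀(d/10 pc) + A  ⇒  23.05 − (3.30) − 1.98 = 5 log₁₀(d/10)
17.770 = 5 log₁₀(d/10)
log₁₀ d = (m − M − A)/5 + 1 = 4.5540
d = 10^4.5540 = 35810 pc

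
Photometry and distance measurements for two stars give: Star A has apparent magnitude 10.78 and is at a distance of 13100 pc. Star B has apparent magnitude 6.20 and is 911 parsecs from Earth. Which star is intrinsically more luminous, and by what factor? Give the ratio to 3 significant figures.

Star A is more luminous, by a factor of 3.04.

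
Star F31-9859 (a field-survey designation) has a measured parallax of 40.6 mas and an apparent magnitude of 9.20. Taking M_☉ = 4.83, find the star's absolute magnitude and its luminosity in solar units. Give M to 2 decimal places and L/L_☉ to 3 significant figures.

M ≈ 7.24; L/L_☉ ≈ 0.108

d = 1/p = 1000/40.6 mas = 24.63 pc
M = m − 5 log₁₀ d + 5 = 9.20 − 5·1.3915 + 5 = 7.243
M − M_☉ = 7.243 − 4.83 = 2.413
L/L_☉ = 10^(−0.4 × 2.413) = 0.1084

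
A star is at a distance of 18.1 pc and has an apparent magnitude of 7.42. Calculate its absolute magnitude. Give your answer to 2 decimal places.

5 log₁₀(d/10 pc) = 5 log₁₀(18.10) − 5 = 1.288
M = m − 5 log₁₀(d/10) = 7.42 − 1.288 = 6.132

M ≈ 6.13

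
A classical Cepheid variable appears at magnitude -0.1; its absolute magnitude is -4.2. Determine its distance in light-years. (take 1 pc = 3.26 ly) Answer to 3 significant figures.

d ≈ 215 ly

Distance modulus: m − M = -0.1 − (-4.2) = 4.100
m − M = 5 log₁₀ d − 5
log₁₀ d = (m − M)/5 + 1 = 1.8200
d = 10^1.8200 = 66.07 pc
= 215.4 ly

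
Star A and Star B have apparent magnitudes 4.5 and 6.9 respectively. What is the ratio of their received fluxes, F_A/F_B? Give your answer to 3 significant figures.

Δm = 4.5 − (6.9) = -2.4
Flux ratio = 10^(−0.4 Δm) = 10^(−0.4 × -2.4) = 10^0.960 = 9.120

F_A/F_B ≈ 9.12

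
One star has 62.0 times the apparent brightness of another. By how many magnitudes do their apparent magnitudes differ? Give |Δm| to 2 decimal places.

|Δm| ≈ 4.48

Pogson: Δm = −2.5 log₁₀(ratio) = −2.5 log₁₀(62.0) = −2.5 × 1.7924 = -4.481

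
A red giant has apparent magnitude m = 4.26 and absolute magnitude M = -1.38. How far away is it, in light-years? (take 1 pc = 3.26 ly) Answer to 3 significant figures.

d ≈ 438 ly

Distance modulus: m − M = 4.26 − (-1.38) = 5.640
m − M = 5 log₁₀ d − 5
log₁₀ d = (m − M)/5 + 1 = 2.1280
d = 10^2.1280 = 134.3 pc
= 437.7 ly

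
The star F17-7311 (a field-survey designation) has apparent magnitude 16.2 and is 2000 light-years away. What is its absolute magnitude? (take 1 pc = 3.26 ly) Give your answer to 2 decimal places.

d = 2000 ly / 3.26 = 613.5 pc
5 log₁₀(d/10 pc) = 5 log₁₀(613.5) − 5 = 8.939
M = m − 5 log₁₀(d/10) = 16.2 − 8.939 = 7.261

M ≈ 7.26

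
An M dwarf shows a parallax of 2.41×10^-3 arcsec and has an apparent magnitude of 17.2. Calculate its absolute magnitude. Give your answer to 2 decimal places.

d = 1/p = 1/2.41×10^-3″ = 414.9 pc
5 log₁₀(d/10 pc) = 5 log₁₀(414.9) − 5 = 8.090
M = m − 5 log₁₀(d/10) = 17.2 − 8.090 = 9.110

M ≈ 9.11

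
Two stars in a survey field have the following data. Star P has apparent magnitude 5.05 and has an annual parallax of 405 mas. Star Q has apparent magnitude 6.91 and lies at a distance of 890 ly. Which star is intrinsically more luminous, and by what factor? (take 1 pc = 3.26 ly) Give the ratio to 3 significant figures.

Star P: p = 405 mas = 0.405″ → d = 1/p = 2.469 pc
Star P: M = m − 5 log₁₀ d + 5 = 5.05 − 5·0.3925 + 5 = 8.087
Star Q: d = 890 ly / 3.26 = 273.0 pc
Star Q: M = m − 5 log₁₀ d + 5 = 6.91 − 5·2.4362 + 5 = -0.271
ΔM = M_P − M_Q = 8.087 − (-0.271) = 8.358; smaller M is more luminous → Star Q.
L ratio = 10^(0.4 |ΔM|) = 10^3.343 = 2204

Star Q is more luminous, by a factor of 2200.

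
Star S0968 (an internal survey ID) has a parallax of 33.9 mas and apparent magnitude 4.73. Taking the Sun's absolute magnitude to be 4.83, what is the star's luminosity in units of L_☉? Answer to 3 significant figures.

L/L_☉ ≈ 9.54

d = 1/p = 1000/33.9 mas = 29.50 pc
M = m − 5 log₁₀ d + 5 = 4.73 − 5·1.4698 + 5 = 2.381
M − M_☉ = 2.381 − 4.83 = -2.449
L/L_☉ = 10^(−0.4 × -2.449) = 9.541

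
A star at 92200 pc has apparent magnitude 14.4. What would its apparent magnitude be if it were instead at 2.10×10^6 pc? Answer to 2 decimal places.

m ≈ 21.19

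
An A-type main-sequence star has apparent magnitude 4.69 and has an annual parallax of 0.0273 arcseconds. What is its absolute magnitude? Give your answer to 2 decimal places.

M ≈ 1.87

d = 1/p = 1/0.0273″ = 36.63 pc
5 log₁₀(d/10 pc) = 5 log₁₀(36.63) − 5 = 2.819
M = m − 5 log₁₀(d/10) = 4.69 − 2.819 = 1.871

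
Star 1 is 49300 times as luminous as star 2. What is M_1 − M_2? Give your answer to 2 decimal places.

M_1 − M_2 ≈ -11.73

Pogson: ΔM = −2.5 log₁₀(ratio) = −2.5 log₁₀(49300) = −2.5 × 4.6928 = -11.732
Star 1 is brighter, so it has the smaller magnitude: the difference is negative.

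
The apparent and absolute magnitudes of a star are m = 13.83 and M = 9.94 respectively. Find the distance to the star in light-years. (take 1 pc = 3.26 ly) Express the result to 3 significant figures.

Distance modulus: m − M = 13.83 − (9.94) = 3.890
m − M = 5 log₁₀ d − 5
log₁₀ d = (m − M)/5 + 1 = 1.7780
d = 10^1.7780 = 59.98 pc
= 195.5 ly

d ≈ 196 ly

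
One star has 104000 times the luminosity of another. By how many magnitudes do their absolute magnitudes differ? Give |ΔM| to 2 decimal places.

|ΔM| ≈ 12.54

Pogson: ΔM = −2.5 log₁₀(ratio) = −2.5 log₁₀(104000) = −2.5 × 5.0170 = -12.543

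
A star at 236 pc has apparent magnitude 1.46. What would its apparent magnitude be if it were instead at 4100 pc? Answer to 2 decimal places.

m ≈ 7.66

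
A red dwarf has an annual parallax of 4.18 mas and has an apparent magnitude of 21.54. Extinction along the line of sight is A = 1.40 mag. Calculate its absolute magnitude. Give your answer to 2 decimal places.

M ≈ 13.25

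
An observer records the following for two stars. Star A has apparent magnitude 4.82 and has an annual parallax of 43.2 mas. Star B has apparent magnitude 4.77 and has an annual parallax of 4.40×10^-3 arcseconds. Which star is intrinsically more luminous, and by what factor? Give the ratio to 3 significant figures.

Star A: p = 43.2 mas = 0.0432″ → d = 1/p = 23.15 pc
Star A: M = m − 5 log₁₀ d + 5 = 4.82 − 5·1.3645 + 5 = 2.997
Star B: d = 1/p = 1/4.40×10^-3″ = 227.3 pc
Star B: M = m − 5 log₁₀ d + 5 = 4.77 − 5·2.3565 + 5 = -2.013
ΔM = M_A − M_B = 2.997 − (-2.013) = 5.010; smaller M is more luminous → Star B.
L ratio = 10^(0.4 |ΔM|) = 10^2.004 = 100.9

Star B is more luminous, by a factor of 101.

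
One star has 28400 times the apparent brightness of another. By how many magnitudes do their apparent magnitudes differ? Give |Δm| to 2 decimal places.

|Δm| ≈ 11.13

Pogson: Δm = −2.5 log₁₀(ratio) = −2.5 log₁₀(28400) = −2.5 × 4.4533 = -11.133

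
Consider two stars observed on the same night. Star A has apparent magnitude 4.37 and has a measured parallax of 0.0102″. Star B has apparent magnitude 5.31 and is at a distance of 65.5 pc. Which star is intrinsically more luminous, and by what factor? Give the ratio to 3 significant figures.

Star A is more luminous, by a factor of 5.32.

Star A: d = 1/p = 1/0.0102″ = 98.04 pc
Star A: M = m − 5 log₁₀ d + 5 = 4.37 − 5·1.9914 + 5 = -0.587
Star B: M = m − 5 log₁₀ d + 5 = 5.31 − 5·1.8162 + 5 = 1.229
ΔM = M_A − M_B = -0.587 − (1.229) = -1.816; smaller M is more luminous → Star A.
L ratio = 10^(0.4 |ΔM|) = 10^0.726 = 5.325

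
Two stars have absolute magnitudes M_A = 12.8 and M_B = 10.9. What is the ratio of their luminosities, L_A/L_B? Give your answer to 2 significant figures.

L_A/L_B ≈ 0.17

ΔM = M_A − M_B = 1.9
L_A/L_B = 10^(−0.4 ΔM) = 10^-0.760 = 0.1738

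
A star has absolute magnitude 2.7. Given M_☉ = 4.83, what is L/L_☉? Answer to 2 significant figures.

L/L_☉ ≈ 7.1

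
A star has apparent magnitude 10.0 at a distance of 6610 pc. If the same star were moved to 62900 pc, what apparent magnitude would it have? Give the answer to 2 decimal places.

Flux ∝ 1/d², so Δm = 5 log₁₀(d₂/d₁) = 5 log₁₀(62900/6610) = 4.892
m₂ = m₁ + Δm = 10.0 + (4.892) = 14.892

m ≈ 14.89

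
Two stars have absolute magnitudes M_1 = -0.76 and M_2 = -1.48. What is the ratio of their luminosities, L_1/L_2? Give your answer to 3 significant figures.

ΔM = M_1 − M_2 = 0.72
L_1/L_2 = 10^(−0.4 ΔM) = 10^-0.288 = 0.5152

L_1/L_2 ≈ 0.515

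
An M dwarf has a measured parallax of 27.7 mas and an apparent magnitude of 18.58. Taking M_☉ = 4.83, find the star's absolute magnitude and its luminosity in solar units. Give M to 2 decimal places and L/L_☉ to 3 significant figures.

d = 1/p = 1000/27.7 mas = 36.10 pc
M = m − 5 log₁₀ d + 5 = 18.58 − 5·1.5575 + 5 = 15.792
M − M_☉ = 15.792 − 4.83 = 10.962
L/L_☉ = 10^(−0.4 × 10.962) = 4.121×10^-5

M ≈ 15.79; L/L_☉ ≈ 4.12×10^-5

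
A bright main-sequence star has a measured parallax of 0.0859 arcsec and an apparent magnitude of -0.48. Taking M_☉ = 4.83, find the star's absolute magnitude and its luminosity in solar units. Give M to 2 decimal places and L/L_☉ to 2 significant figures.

d = 1/p = 1/0.0859″ = 11.64 pc
M = m − 5 log₁₀ d + 5 = -0.48 − 5·1.0660 + 5 = -0.810
M − M_☉ = -0.810 − 4.83 = -5.640
L/L_☉ = 10^(−0.4 × -5.640) = 180.3

M ≈ -0.81; L/L_☉ ≈ 180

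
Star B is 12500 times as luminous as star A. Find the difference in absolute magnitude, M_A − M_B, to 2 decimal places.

M_A − M_B ≈ 10.24

Pogson: ΔM = −2.5 log₁₀(ratio) = −2.5 log₁₀(12500) = −2.5 × 4.0969 = -10.242
Star B is brighter so has the smaller magnitude: M_A − M_B is positive.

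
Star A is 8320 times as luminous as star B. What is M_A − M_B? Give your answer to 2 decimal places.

M_A − M_B ≈ -9.80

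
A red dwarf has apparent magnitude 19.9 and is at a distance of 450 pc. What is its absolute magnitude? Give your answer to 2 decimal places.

M ≈ 11.63

5 log₁₀(d/10 pc) = 5 log₁₀(450.0) − 5 = 8.266
M = m − 5 log₁₀(d/10) = 19.9 − 8.266 = 11.634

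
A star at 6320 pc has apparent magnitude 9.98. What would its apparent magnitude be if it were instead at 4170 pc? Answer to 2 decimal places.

m ≈ 9.08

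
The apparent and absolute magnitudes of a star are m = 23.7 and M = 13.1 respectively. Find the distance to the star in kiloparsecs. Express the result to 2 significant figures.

μ = m − M = 10.600
m − M = 5 log₁₀ d − 5
log₁₀ d = (m − M)/5 + 1 = 3.1200
d = 10^3.1200 = 1318 pc
= 1.318 kpc

d ≈ 1.3 kpc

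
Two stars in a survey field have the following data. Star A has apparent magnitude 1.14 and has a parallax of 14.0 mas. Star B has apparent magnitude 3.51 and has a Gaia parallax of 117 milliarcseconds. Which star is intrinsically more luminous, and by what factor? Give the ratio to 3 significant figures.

Star A: p = 14.0 mas = 0.0140″ → d = 1/p = 71.43 pc
Star A: M = m − 5 log₁₀ d + 5 = 1.14 − 5·1.8539 + 5 = -3.129
Star B: p = 117 mas = 0.117″ → d = 1/p = 8.547 pc
Star B: M = m − 5 log₁₀ d + 5 = 3.51 − 5·0.9318 + 5 = 3.851
ΔM = M_A − M_B = -3.129 − (3.851) = -6.980; smaller M is more luminous → Star A.
L ratio = 10^(0.4 |ΔM|) = 10^2.792 = 619.6

Star A is more luminous, by a factor of 620.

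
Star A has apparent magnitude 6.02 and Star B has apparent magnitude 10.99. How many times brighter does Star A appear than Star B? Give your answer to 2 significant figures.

Magnitude difference = -4.97
Flux ratio = 10^(−0.4 Δm) = 10^(−0.4 × -4.97) = 10^1.988 = 97.27

97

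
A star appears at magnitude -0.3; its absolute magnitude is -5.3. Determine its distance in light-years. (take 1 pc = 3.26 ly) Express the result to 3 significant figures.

d ≈ 326 ly

μ = m − M = 5.000
m − M = 5 log₁₀ d − 5
log₁₀ d = (m − M)/5 + 1 = 2.0000
d = 10^2.0000 = 100.0 pc
= 326.0 ly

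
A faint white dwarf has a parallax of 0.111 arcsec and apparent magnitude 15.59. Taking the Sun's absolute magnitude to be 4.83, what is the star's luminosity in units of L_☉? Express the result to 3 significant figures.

d = 1/p = 1/0.111″ = 9.009 pc
M = m − 5 log₁₀ d + 5 = 15.59 − 5·0.9547 + 5 = 15.817
M − M_☉ = 15.817 − 4.83 = 10.987
L/L_☉ = 10^(−0.4 × 10.987) = 4.030×10^-5

L/L_☉ ≈ 4.03×10^-5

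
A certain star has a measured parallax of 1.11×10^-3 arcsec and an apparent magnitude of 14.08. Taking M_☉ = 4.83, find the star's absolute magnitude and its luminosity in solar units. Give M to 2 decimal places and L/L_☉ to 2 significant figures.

M ≈ 4.31; L/L_☉ ≈ 1.6

d = 1/p = 1/1.11×10^-3″ = 900.9 pc
M = m − 5 log₁₀ d + 5 = 14.08 − 5·2.9547 + 5 = 4.307
M − M_☉ = 4.307 − 4.83 = -0.523
L/L_☉ = 10^(−0.4 × -0.523) = 1.619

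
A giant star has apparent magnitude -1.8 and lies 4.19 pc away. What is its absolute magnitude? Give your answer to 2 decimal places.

M ≈ 0.09

5 log₁₀(d/10 pc) = 5 log₁₀(4.190) − 5 = -1.889
M = m − 5 log₁₀(d/10) = -1.8 + 1.889 = 0.089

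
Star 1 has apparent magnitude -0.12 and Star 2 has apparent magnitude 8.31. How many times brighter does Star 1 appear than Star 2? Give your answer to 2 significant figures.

Magnitude difference = -8.43
Flux ratio = 10^(−0.4 Δm) = 10^(−0.4 × -8.43) = 10^3.372 = 2355

2400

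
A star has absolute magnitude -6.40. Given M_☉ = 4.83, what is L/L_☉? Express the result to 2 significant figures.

M − M_☉ = -6.40 − 4.83 = -11.230
L/L_☉ = 10^(−0.4 (M − M_☉)) = 10^4.492 = 31050

L/L_☉ ≈ 31000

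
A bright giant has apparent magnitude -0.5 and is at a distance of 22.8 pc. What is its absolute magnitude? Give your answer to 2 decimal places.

5 log₁₀(d/10 pc) = 5 log₁₀(22.80) − 5 = 1.790
M = m − 5 log₁₀(d/10) = -0.5 − 1.790 = -2.290

M ≈ -2.29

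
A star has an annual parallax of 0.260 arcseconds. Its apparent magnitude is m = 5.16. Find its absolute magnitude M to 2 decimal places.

d = 1/p = 1/0.260″ = 3.846 pc
5 log₁₀(d/10 pc) = 5 log₁₀(3.846) − 5 = -2.075
M = m − 5 log₁₀(d/10) = 5.16 + 2.075 = 7.235

M ≈ 7.23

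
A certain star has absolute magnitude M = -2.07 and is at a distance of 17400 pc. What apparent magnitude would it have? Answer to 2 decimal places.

m = M + 5 log₁₀ d − 5 = -2.07 + 5·4.2405 − 5 = 14.133

m ≈ 14.13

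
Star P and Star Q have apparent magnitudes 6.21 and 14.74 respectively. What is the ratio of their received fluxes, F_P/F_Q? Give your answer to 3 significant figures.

Magnitude difference = -8.53
Flux ratio = 10^(−0.4 Δm) = 10^(−0.4 × -8.53) = 10^3.412 = 2582

F_P/F_Q ≈ 2580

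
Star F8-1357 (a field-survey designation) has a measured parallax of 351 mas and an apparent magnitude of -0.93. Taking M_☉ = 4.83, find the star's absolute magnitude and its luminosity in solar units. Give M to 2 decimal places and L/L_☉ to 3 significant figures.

M ≈ 1.80; L/L_☉ ≈ 16.3

d = 1/p = 1000/351 mas = 2.849 pc
M = m − 5 log₁₀ d + 5 = -0.93 − 5·0.4547 + 5 = 1.797
M − M_☉ = 1.797 − 4.83 = -3.033
L/L_☉ = 10^(−0.4 × -3.033) = 16.35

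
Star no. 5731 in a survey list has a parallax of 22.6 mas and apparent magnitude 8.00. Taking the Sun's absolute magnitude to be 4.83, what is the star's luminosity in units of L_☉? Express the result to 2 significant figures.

d = 1/p = 1000/22.6 mas = 44.25 pc
M = m − 5 log₁₀ d + 5 = 8.00 − 5·1.6459 + 5 = 4.771
M − M_☉ = 4.771 − 4.83 = -0.059
L/L_☉ = 10^(−0.4 × -0.059) = 1.056

L/L_☉ ≈ 1.1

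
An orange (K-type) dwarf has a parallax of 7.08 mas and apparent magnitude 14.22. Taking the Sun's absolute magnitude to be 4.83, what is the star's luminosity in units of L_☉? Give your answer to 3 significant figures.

L/L_☉ ≈ 0.0350

d = 1/p = 1000/7.08 mas = 141.2 pc
M = m − 5 log₁₀ d + 5 = 14.22 − 5·2.1500 + 5 = 8.470
M − M_☉ = 8.470 − 4.83 = 3.640
L/L_☉ = 10^(−0.4 × 3.640) = 0.03499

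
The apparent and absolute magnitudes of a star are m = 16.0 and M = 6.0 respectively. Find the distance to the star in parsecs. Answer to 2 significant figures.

Distance modulus: m − M = 16.0 − (6.0) = 10.000
m − M = 5 log₁₀ d − 5
log₁₀ d = (m − M)/5 + 1 = 3.0000
d = 10^3.0000 = 1000 pc

d ≈ 1000 pc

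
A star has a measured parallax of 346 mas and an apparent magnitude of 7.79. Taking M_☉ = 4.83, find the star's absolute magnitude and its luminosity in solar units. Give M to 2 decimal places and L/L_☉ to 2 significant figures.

M ≈ 10.49; L/L_☉ ≈ 5.5×10^-3

d = 1/p = 1000/346 mas = 2.890 pc
M = m − 5 log₁₀ d + 5 = 7.79 − 5·0.4609 + 5 = 10.485
M − M_☉ = 10.485 − 4.83 = 5.655
L/L_☉ = 10^(−0.4 × 5.655) = 5.468×10^-3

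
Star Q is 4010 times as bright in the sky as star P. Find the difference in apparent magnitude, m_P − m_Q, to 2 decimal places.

Pogson: Δm = −2.5 log₁₀(ratio) = −2.5 log₁₀(4010) = −2.5 × 3.6031 = -9.008
Star Q is brighter so has the smaller magnitude: m_P − m_Q is positive.

m_P − m_Q ≈ 9.01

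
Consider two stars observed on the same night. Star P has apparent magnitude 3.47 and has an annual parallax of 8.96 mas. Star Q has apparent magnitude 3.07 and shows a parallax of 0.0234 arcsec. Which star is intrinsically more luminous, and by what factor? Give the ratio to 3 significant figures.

Star P is more luminous, by a factor of 4.72.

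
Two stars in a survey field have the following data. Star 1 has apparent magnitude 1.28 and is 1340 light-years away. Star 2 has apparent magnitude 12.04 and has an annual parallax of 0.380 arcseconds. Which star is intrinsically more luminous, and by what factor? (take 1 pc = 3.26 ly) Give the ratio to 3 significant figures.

Star 1: d = 1340 ly / 3.26 = 411.0 pc
Star 1: M = m − 5 log₁₀ d + 5 = 1.28 − 5·2.6139 + 5 = -6.789
Star 2: d = 1/p = 1/0.380″ = 2.632 pc
Star 2: M = m − 5 log₁₀ d + 5 = 12.04 − 5·0.4202 + 5 = 14.939
ΔM = M_1 − M_2 = -6.789 − (14.939) = -21.728; smaller M is more luminous → Star 1.
L ratio = 10^(0.4 |ΔM|) = 10^8.691 = 4.913×10^8

Star 1 is more luminous, by a factor of 4.91×10^8.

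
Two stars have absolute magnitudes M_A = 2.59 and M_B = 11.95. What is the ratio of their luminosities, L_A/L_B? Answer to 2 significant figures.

L_A/L_B ≈ 5500

ΔM = M_A − M_B = -9.36
L_A/L_B = 10^(−0.4 ΔM) = 10^3.744 = 5546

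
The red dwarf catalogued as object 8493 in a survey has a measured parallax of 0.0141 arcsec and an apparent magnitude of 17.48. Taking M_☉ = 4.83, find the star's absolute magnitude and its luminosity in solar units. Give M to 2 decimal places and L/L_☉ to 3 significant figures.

d = 1/p = 1/0.0141″ = 70.92 pc
M = m − 5 log₁₀ d + 5 = 17.48 − 5·1.8508 + 5 = 13.226
M − M_☉ = 13.226 − 4.83 = 8.396
L/L_☉ = 10^(−0.4 × 8.396) = 4.381×10^-4

M ≈ 13.23; L/L_☉ ≈ 4.38×10^-4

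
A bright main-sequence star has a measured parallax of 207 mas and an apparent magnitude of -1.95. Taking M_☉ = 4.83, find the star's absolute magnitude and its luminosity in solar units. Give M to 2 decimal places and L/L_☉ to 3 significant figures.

M ≈ -0.37; L/L_☉ ≈ 120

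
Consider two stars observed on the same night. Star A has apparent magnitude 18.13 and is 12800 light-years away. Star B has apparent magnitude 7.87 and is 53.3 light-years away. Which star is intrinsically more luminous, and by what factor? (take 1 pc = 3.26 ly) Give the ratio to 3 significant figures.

Star A is more luminous, by a factor of 4.54.

Star A: d = 12800 ly / 3.26 = 3926 pc
Star A: M = m − 5 log₁₀ d + 5 = 18.13 − 5·3.5940 + 5 = 5.160
Star B: d = 53.3 ly / 3.26 = 16.35 pc
Star B: M = m − 5 log₁₀ d + 5 = 7.87 − 5·1.2135 + 5 = 6.802
ΔM = M_A − M_B = 5.160 − (6.802) = -1.642; smaller M is more luminous → Star A.
L ratio = 10^(0.4 |ΔM|) = 10^0.657 = 4.539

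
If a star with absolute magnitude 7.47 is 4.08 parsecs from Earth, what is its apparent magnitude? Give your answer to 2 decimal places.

m ≈ 5.52

m = M + 5 log₁₀ d − 5 = 7.47 + 5·0.6107 − 5 = 5.523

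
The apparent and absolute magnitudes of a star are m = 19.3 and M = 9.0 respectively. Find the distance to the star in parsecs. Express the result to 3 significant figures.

d ≈ 1150 pc

μ = m − M = 10.300
m − M = 5 log₁₀ d − 5
log₁₀ d = (m − M)/5 + 1 = 3.0600
d = 10^3.0600 = 1148 pc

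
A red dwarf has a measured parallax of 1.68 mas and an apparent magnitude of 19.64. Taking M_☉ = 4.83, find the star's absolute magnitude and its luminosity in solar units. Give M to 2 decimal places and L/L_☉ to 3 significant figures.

M ≈ 10.77; L/L_☉ ≈ 4.22×10^-3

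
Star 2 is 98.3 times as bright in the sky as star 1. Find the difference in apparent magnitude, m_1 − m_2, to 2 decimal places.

Pogson: Δm = −2.5 log₁₀(ratio) = −2.5 log₁₀(98.3) = −2.5 × 1.9926 = -4.981
Star 2 is brighter so has the smaller magnitude: m_1 − m_2 is positive.

m_1 − m_2 ≈ 4.98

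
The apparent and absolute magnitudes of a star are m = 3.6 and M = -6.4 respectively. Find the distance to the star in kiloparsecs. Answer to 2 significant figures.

Distance modulus: m − M = 3.6 − (-6.4) = 10.000
m − M = 5 log₁₀ d − 5
log₁₀ d = (m − M)/5 + 1 = 3.0000
d = 10^3.0000 = 1000 pc
= 1.000 kpc

d ≈ 1.0 kpc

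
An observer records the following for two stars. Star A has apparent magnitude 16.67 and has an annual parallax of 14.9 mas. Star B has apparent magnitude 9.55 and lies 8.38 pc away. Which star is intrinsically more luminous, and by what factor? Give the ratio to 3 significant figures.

Star A: p = 14.9 mas = 0.0149″ → d = 1/p = 67.11 pc
Star A: M = m − 5 log₁₀ d + 5 = 16.67 − 5·1.8268 + 5 = 12.536
Star B: M = m − 5 log₁₀ d + 5 = 9.55 − 5·0.9232 + 5 = 9.934
ΔM = M_A − M_B = 12.536 − (9.934) = 2.602; smaller M is more luminous → Star B.
L ratio = 10^(0.4 |ΔM|) = 10^1.041 = 10.99

Star B is more luminous, by a factor of 11.0.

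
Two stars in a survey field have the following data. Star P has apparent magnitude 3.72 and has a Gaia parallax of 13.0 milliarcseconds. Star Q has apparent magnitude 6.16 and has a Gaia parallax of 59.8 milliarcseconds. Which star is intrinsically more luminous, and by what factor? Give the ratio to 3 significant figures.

Star P: p = 13.0 mas = 0.0130″ → d = 1/p = 76.92 pc
Star P: M = m − 5 log₁₀ d + 5 = 3.72 − 5·1.8861 + 5 = -0.710
Star Q: p = 59.8 mas = 0.0598″ → d = 1/p = 16.72 pc
Star Q: M = m − 5 log₁₀ d + 5 = 6.16 − 5·1.2233 + 5 = 5.044
ΔM = M_P − M_Q = -0.710 − (5.044) = -5.754; smaller M is more luminous → Star P.
L ratio = 10^(0.4 |ΔM|) = 10^2.302 = 200.2

Star P is more luminous, by a factor of 200.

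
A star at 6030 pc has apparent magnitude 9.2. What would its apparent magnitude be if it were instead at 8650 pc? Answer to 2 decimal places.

Flux ∝ 1/d², so Δm = 5 log₁₀(d₂/d₁) = 5 log₁₀(8650/6030) = 0.783
m₂ = m₁ + Δm = 9.2 + (0.783) = 9.983

m ≈ 9.98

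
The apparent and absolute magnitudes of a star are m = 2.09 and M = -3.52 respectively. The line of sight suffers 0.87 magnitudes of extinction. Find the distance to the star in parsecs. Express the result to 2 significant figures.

d ≈ 89 pc

m − M = 5 log₁₀(d/10 pc) + A  ⇒  2.09 − (-3.52) − 0.87 = 5 log₁₀(d/10)
4.740 = 5 log₁₀(d/10)
log₁₀ d = (m − M − A)/5 + 1 = 1.9480
d = 10^1.9480 = 88.72 pc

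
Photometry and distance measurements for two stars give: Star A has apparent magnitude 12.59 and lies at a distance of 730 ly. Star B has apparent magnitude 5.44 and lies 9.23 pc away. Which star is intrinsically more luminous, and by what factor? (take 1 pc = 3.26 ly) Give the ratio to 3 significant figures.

Star A: d = 730 ly / 3.26 = 223.9 pc
Star A: M = m − 5 log₁₀ d + 5 = 12.59 − 5·2.3501 + 5 = 5.839
Star B: M = m − 5 log₁₀ d + 5 = 5.44 − 5·0.9652 + 5 = 5.614
ΔM = M_A − M_B = 5.839 − (5.614) = 0.225; smaller M is more luminous → Star B.
L ratio = 10^(0.4 |ΔM|) = 10^0.090 = 1.231

Star B is more luminous, by a factor of 1.23.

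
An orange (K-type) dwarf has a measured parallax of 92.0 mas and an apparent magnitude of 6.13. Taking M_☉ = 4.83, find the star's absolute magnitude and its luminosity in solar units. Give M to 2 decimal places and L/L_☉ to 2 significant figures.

M ≈ 5.95; L/L_☉ ≈ 0.36

d = 1/p = 1000/92.0 mas = 10.87 pc
M = m − 5 log₁₀ d + 5 = 6.13 − 5·1.0362 + 5 = 5.949
M − M_☉ = 5.949 − 4.83 = 1.119
L/L_☉ = 10^(−0.4 × 1.119) = 0.3568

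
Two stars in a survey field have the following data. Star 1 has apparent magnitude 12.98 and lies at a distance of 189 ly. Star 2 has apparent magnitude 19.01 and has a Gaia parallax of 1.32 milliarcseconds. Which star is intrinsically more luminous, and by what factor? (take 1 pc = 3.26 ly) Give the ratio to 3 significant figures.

Star 1 is more luminous, by a factor of 1.51.

Star 1: d = 189 ly / 3.26 = 57.98 pc
Star 1: M = m − 5 log₁₀ d + 5 = 12.98 − 5·1.7632 + 5 = 9.164
Star 2: p = 1.32 mas = 1.32×10^-3″ → d = 1/p = 757.6 pc
Star 2: M = m − 5 log₁₀ d + 5 = 19.01 − 5·2.8794 + 5 = 9.613
ΔM = M_1 − M_2 = 9.164 − (9.613) = -0.449; smaller M is more luminous → Star 1.
L ratio = 10^(0.4 |ΔM|) = 10^0.180 = 1.512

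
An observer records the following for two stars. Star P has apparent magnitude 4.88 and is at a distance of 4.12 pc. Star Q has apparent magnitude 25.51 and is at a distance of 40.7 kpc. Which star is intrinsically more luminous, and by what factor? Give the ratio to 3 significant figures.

Star P is more luminous, by a factor of 1.83.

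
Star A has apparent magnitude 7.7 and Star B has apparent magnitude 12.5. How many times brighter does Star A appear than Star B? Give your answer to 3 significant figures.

83.2

Δm = 7.7 − (12.5) = -4.8
Flux ratio = 10^(−0.4 Δm) = 10^(−0.4 × -4.8) = 10^1.920 = 83.18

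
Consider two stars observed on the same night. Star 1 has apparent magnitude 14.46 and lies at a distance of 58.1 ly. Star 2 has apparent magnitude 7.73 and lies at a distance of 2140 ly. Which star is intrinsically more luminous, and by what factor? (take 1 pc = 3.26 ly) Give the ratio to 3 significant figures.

Star 1: d = 58.1 ly / 3.26 = 17.82 pc
Star 1: M = m − 5 log₁₀ d + 5 = 14.46 − 5·1.2510 + 5 = 13.205
Star 2: d = 2140 ly / 3.26 = 656.4 pc
Star 2: M = m − 5 log₁₀ d + 5 = 7.73 − 5·2.8172 + 5 = -1.356
ΔM = M_1 − M_2 = 13.205 − (-1.356) = 14.561; smaller M is more luminous → Star 2.
L ratio = 10^(0.4 |ΔM|) = 10^5.824 = 667500

Star 2 is more luminous, by a factor of 668000.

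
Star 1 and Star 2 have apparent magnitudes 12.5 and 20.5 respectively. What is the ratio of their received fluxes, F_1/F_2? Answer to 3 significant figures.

F_1/F_2 ≈ 1580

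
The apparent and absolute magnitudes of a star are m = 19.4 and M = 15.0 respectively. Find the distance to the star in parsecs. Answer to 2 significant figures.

d ≈ 76 pc

Distance modulus: m − M = 19.4 − (15.0) = 4.400
m − M = 5 log₁₀ d − 5
log₁₀ d = (m − M)/5 + 1 = 1.8800
d = 10^1.8800 = 75.86 pc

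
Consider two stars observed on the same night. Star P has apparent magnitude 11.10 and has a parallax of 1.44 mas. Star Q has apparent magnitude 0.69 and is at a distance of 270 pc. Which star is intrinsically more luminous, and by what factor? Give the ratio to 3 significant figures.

Star Q is more luminous, by a factor of 2210.

Star P: p = 1.44 mas = 1.44×10^-3″ → d = 1/p = 694.4 pc
Star P: M = m − 5 log₁₀ d + 5 = 11.10 − 5·2.8416 + 5 = 1.892
Star Q: M = m − 5 log₁₀ d + 5 = 0.69 − 5·2.4314 + 5 = -6.467
ΔM = M_P − M_Q = 1.892 − (-6.467) = 8.359; smaller M is more luminous → Star Q.
L ratio = 10^(0.4 |ΔM|) = 10^3.343 = 2205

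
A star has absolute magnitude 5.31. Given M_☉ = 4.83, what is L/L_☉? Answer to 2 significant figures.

L/L_☉ ≈ 0.64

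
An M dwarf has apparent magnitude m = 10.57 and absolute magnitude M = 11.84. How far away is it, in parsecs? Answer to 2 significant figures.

d ≈ 5.6 pc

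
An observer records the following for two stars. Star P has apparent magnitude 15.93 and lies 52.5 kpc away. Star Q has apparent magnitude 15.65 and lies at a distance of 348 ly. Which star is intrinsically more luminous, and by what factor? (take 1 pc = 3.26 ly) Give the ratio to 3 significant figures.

Star P: d = 52.5 kpc = 52500 pc
Star P: M = m − 5 log₁₀ d + 5 = 15.93 − 5·4.7202 + 5 = -2.671
Star Q: d = 348 ly / 3.26 = 106.7 pc
Star Q: M = m − 5 log₁₀ d + 5 = 15.65 − 5·2.0284 + 5 = 10.508
ΔM = M_P − M_Q = -2.671 − (10.508) = -13.179; smaller M is more luminous → Star P.
L ratio = 10^(0.4 |ΔM|) = 10^5.272 = 186900

Star P is more luminous, by a factor of 187000.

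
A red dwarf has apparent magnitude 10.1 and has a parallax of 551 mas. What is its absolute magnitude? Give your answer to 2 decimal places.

p = 551 mas = 0.551″ → d = 1/p = 1.815 pc
5 log₁₀(d/10 pc) = 5 log₁₀(1.815) − 5 = -3.706
M = m − 5 log₁₀(d/10) = 10.1 + 3.706 = 13.806

M ≈ 13.81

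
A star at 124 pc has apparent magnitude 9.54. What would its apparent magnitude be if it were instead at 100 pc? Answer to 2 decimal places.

m ≈ 9.07

Flux ∝ 1/d², so Δm = 5 log₁₀(d₂/d₁) = 5 log₁₀(100/124) = -0.467
m₂ = m₁ + Δm = 9.54 + (-0.467) = 9.073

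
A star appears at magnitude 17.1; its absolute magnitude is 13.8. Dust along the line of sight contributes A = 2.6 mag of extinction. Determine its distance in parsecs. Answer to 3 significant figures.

d ≈ 13.8 pc

m − M = 5 log₁₀(d/10 pc) + A  ⇒  17.1 − (13.8) − 2.6 = 5 log₁₀(d/10)
0.700 = 5 log₁₀(d/10)
log₁₀ d = (m − M − A)/5 + 1 = 1.1400
d = 10^1.1400 = 13.80 pc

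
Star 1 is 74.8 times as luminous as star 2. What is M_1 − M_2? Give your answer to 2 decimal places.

Pogson: ΔM = −2.5 log₁₀(ratio) = −2.5 log₁₀(74.8) = −2.5 × 1.8739 = -4.685
Star 1 is brighter, so it has the smaller magnitude: the difference is negative.

M_1 − M_2 ≈ -4.68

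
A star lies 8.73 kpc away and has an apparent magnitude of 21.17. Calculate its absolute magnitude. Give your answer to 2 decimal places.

M ≈ 6.46

d = 8.73 kpc = 8730 pc
5 log₁₀(d/10 pc) = 5 log₁₀(8730) − 5 = 14.705
M = m − 5 log₁₀(d/10) = 21.17 − 14.705 = 6.465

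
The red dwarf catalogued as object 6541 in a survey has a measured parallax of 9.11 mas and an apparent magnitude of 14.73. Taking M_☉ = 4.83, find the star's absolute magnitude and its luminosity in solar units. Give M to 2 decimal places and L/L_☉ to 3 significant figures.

M ≈ 9.53; L/L_☉ ≈ 0.0132

d = 1/p = 1000/9.11 mas = 109.8 pc
M = m − 5 log₁₀ d + 5 = 14.73 − 5·2.0405 + 5 = 9.528
M − M_☉ = 9.528 − 4.83 = 4.698
L/L_☉ = 10^(−0.4 × 4.698) = 0.01321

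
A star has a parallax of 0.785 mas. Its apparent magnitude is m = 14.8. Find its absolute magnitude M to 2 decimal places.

p = 0.785 mas = 7.85×10^-4″ → d = 1/p = 1274 pc
5 log₁₀(d/10 pc) = 5 log₁₀(1274) − 5 = 10.526
M = m − 5 log₁₀(d/10) = 14.8 − 10.526 = 4.274

M ≈ 4.27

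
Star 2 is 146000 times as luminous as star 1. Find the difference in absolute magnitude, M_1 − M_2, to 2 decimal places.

M_1 − M_2 ≈ 12.91

Pogson: ΔM = −2.5 log₁₀(ratio) = −2.5 log₁₀(146000) = −2.5 × 5.1644 = -12.911
Star 2 is brighter so has the smaller magnitude: M_1 − M_2 is positive.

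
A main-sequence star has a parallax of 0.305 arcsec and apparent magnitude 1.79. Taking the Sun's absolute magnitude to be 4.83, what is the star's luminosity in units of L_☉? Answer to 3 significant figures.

d = 1/p = 1/0.305″ = 3.279 pc
M = m − 5 log₁₀ d + 5 = 1.79 − 5·0.5157 + 5 = 4.211
M − M_☉ = 4.211 − 4.83 = -0.619
L/L_☉ = 10^(−0.4 × -0.619) = 1.768

L/L_☉ ≈ 1.77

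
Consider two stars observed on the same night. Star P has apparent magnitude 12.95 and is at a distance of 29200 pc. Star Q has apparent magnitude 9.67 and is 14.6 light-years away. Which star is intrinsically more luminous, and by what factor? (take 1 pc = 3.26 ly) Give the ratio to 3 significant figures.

Star P is more luminous, by a factor of 2.07×10^6.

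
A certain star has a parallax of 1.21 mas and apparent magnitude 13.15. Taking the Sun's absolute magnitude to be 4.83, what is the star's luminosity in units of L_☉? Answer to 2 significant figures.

d = 1/p = 1000/1.21 mas = 826.4 pc
M = m − 5 log₁₀ d + 5 = 13.15 − 5·2.9172 + 5 = 3.564
M − M_☉ = 3.564 − 4.83 = -1.266
L/L_☉ = 10^(−0.4 × -1.266) = 3.209

L/L_☉ ≈ 3.2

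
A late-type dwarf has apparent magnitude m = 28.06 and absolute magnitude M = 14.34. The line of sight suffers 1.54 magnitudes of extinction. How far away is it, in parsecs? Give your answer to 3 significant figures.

d ≈ 2730 pc

m − M = 5 log₁₀(d/10 pc) + A  ⇒  28.06 − (14.34) − 1.54 = 5 log₁₀(d/10)
12.180 = 5 log₁₀(d/10)
log₁₀ d = (m − M − A)/5 + 1 = 3.4360
d = 10^3.4360 = 2729 pc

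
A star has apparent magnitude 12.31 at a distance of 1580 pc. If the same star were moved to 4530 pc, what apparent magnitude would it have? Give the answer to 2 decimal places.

Flux ∝ 1/d², so Δm = 5 log₁₀(d₂/d₁) = 5 log₁₀(4530/1580) = 2.287
m₂ = m₁ + Δm = 12.31 + (2.287) = 14.597

m ≈ 14.60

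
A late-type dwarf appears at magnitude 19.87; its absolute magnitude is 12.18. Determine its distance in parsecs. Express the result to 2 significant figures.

d ≈ 350 pc

Distance modulus: m − M = 19.87 − (12.18) = 7.690
m − M = 5 log₁₀ d − 5
log₁₀ d = (m − M)/5 + 1 = 2.5380
d = 10^2.5380 = 345.1 pc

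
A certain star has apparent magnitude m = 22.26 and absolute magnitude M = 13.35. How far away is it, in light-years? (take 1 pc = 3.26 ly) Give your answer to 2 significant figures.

d ≈ 2000 ly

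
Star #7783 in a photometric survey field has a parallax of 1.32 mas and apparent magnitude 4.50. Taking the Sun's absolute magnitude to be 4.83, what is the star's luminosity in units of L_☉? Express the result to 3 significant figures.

d = 1/p = 1000/1.32 mas = 757.6 pc
M = m − 5 log₁₀ d + 5 = 4.50 − 5·2.8794 + 5 = -4.897
M − M_☉ = -4.897 − 4.83 = -9.727
L/L_☉ = 10^(−0.4 × -9.727) = 7778

L/L_☉ ≈ 7780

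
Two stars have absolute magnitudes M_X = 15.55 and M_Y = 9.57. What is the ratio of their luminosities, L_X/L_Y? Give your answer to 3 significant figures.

ΔM = M_X − M_Y = 5.98
L_X/L_Y = 10^(−0.4 ΔM) = 10^-2.392 = 4.055×10^-3

L_X/L_Y ≈ 4.06×10^-3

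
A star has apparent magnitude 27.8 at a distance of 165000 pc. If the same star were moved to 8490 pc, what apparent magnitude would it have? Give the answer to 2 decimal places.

m ≈ 21.36

Flux ∝ 1/d², so Δm = 5 log₁₀(d₂/d₁) = 5 log₁₀(8490/165000) = -6.443
m₂ = m₁ + Δm = 27.8 + (-6.443) = 21.357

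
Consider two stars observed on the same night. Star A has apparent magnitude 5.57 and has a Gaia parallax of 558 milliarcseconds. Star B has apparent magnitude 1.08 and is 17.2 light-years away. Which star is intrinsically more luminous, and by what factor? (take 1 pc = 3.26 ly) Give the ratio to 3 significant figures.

Star A: p = 558 mas = 0.558″ → d = 1/p = 1.792 pc
Star A: M = m − 5 log₁₀ d + 5 = 5.57 − 5·0.2534 + 5 = 9.303
Star B: d = 17.2 ly / 3.26 = 5.276 pc
Star B: M = m − 5 log₁₀ d + 5 = 1.08 − 5·0.7223 + 5 = 2.468
ΔM = M_A − M_B = 9.303 − (2.468) = 6.835; smaller M is more luminous → Star B.
L ratio = 10^(0.4 |ΔM|) = 10^2.734 = 541.9

Star B is more luminous, by a factor of 542.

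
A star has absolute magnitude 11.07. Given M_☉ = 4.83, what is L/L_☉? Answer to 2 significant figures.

M − M_☉ = 11.07 − 4.83 = 6.240
L/L_☉ = 10^(−0.4 (M − M_☉)) = 10^-2.496 = 3.192×10^-3

L/L_☉ ≈ 3.2×10^-3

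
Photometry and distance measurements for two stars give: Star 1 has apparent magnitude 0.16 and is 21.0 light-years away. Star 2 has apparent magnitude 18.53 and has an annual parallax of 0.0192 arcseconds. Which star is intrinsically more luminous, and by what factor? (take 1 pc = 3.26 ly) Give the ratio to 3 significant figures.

Star 1 is more luminous, by a factor of 341000.

Star 1: d = 21.0 ly / 3.26 = 6.442 pc
Star 1: M = m − 5 log₁₀ d + 5 = 0.16 − 5·0.8090 + 5 = 1.115
Star 2: d = 1/p = 1/0.0192″ = 52.08 pc
Star 2: M = m − 5 log₁₀ d + 5 = 18.53 − 5·1.7167 + 5 = 14.947
ΔM = M_1 − M_2 = 1.115 − (14.947) = -13.832; smaller M is more luminous → Star 1.
L ratio = 10^(0.4 |ΔM|) = 10^5.533 = 340900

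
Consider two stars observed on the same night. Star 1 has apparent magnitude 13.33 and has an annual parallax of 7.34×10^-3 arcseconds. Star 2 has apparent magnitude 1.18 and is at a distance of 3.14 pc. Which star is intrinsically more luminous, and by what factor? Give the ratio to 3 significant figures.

Star 2 is more luminous, by a factor of 38.5.

Star 1: d = 1/p = 1/7.34×10^-3″ = 136.2 pc
Star 1: M = m − 5 log₁₀ d + 5 = 13.33 − 5·2.1343 + 5 = 7.658
Star 2: M = m − 5 log₁₀ d + 5 = 1.18 − 5·0.4969 + 5 = 3.695
ΔM = M_1 − M_2 = 7.658 − (3.695) = 3.963; smaller M is more luminous → Star 2.
L ratio = 10^(0.4 |ΔM|) = 10^1.585 = 38.48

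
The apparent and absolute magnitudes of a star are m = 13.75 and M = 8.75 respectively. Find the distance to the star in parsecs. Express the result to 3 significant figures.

μ = m − M = 5.000
m − M = 5 log₁₀ d − 5
log₁₀ d = (m − M)/5 + 1 = 2.0000
d = 10^2.0000 = 100.0 pc

d ≈ 100 pc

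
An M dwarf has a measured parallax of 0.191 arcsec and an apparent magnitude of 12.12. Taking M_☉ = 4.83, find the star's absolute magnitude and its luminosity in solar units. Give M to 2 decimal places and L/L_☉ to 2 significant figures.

M ≈ 13.53; L/L_☉ ≈ 3.3×10^-4

d = 1/p = 1/0.191″ = 5.236 pc
M = m − 5 log₁₀ d + 5 = 12.12 − 5·0.7190 + 5 = 13.525
M − M_☉ = 13.525 − 4.83 = 8.695
L/L_☉ = 10^(−0.4 × 8.695) = 3.326×10^-4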